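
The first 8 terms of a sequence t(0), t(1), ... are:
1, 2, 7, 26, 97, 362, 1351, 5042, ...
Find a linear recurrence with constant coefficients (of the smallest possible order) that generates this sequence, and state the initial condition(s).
Look for the lowest-order linear relation among consecutive terms.
Observation: t(n) - 4·t(n-1) - (-1)·t(n-2) = 0 holds for the shown terms, and no order-1 relation t(n) = α·t(n-1) + β fits.
Check at n=3: 4·7 + (-1)·2 = 26. ✓

t(n) = 4t(n-1) - t(n-2), t(0) = 1, t(1) = 2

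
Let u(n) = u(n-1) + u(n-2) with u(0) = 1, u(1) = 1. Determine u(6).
Computing the sequence terms:
1, 1, 2, 3, 5, 8, 13

13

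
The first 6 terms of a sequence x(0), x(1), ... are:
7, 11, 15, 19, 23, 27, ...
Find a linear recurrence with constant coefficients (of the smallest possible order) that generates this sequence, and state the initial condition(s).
Look for the lowest-order linear relation among consecutive terms.
Observation: consecutive differences are constant (= 4).
Check at n=2: 1·11 + 4 = 15. ✓

x(n) = x(n-1) + 4, x(0) = 7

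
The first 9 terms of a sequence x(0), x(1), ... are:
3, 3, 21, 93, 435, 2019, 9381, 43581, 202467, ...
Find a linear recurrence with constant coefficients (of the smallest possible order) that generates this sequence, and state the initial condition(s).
Look for the lowest-order linear relation among consecutive terms.
Observation: x(n) - 4·x(n-1) - (3)·x(n-2) = 0 holds for the shown terms, and no order-1 relation x(n) = α·x(n-1) + β fits.
Check at n=3: 4·21 + (3)·3 = 93. ✓

x(n) = 4x(n-1) + 3x(n-2), x(0) = 3, x(1) = 3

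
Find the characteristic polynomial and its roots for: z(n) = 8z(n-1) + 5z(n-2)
Substitute z(n) = rⁿ and divide through by rⁿ⁻²: r² - 8r - 5 = 0
Discriminant: 8² + 4·5 = 84, not a perfect square, so by the quadratic formula r = (8 ± √84)/2.
General solution: z(n) = A·r₁ⁿ + B·r₂ⁿ where r₁,r₂ = (8 ± √84)/2

Characteristic: r² - 8r - 5 = 0, Roots: r = (8 ± √84)/2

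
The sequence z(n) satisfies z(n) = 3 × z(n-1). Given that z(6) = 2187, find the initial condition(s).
In general z(n) = 3ⁿ · z(0). At n = 6: z(0) = z(6) / 3^6 = 2187 / 729 = 3.

z(0) = 3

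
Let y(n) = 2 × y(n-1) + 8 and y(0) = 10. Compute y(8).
Computing step by step:
y(0) = 10
y(1) = 2 × 10 + 8 = 28
y(2) = 2 × 28 + 8 = 64
y(3) = 2 × 64 + 8 = 136
y(4) = 2 × 136 + 8 = 280
y(5) = 2 × 280 + 8 = 568
y(6) = 2 × 568 + 8 = 1144
y(7) = 2 × 1144 + 8 = 2296
y(8) = 2 × 2296 + 8 = 4600

4600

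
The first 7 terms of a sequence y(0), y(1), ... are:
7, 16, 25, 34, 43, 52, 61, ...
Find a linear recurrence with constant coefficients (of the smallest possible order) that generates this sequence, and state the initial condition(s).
Look for the lowest-order linear relation among consecutive terms.
Observation: consecutive differences are constant (= 9).
Check at n=2: 1·16 + 9 = 25. ✓

y(n) = y(n-1) + 9, y(0) = 7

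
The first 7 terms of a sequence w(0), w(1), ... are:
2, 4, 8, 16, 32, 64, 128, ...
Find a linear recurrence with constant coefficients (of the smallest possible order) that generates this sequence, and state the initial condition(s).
Look for the lowest-order linear relation among consecutive terms.
Observation: each term is 2× the previous.
Check at n=2: 2·4 = 8. ✓

w(n) = 2 × w(n-1), w(0) = 2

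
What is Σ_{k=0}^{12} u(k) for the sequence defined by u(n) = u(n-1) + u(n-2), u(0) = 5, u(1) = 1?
Computing the sequence terms: 5, 1, 6, 7, 13, 20, 33, 53, 86, 139, 225, 364, 589
Adding these values together:

1541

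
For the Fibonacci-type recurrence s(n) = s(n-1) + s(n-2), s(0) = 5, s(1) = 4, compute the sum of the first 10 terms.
Computing the sequence terms: 5, 4, 9, 13, 22, 35, 57, 92, 149, 241
Adding these values together:

627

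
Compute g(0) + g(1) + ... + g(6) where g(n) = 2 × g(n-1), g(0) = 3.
Computing the sequence terms: 3, 6, 12, 24, 48, 96, 192
Adding these values together:

381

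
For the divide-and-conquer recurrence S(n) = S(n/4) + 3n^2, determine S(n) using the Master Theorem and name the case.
Master Theorem template: S(n) = a·S(n/b) + f(n).
Here: a=1, b=4, f(n)=3n^2
Compute log_b(a) = log_4(1) = 0.
f(n) = 3n^2 = Ω(n^(0+ε)) with ε = 2, and the regularity condition holds (a·f(n/b) = (a/b^2)·f(n) with a/b^2 = 4^-2 < 1). Case 3: S(n) = Θ(f(n)) = Θ(n^2).

Case 3: S(n) = Θ(n^2)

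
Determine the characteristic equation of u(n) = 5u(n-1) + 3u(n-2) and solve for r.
Substitute u(n) = rⁿ and divide through by rⁿ⁻²: r² - 5r - 3 = 0
Discriminant: 5² + 4·3 = 37, not a perfect square, so by the quadratic formula r = (5 ± √37)/2.
General solution: u(n) = A·r₁ⁿ + B·r₂ⁿ where r₁,r₂ = (5 ± √37)/2

Characteristic: r² - 5r - 3 = 0, Roots: r = (5 ± √37)/2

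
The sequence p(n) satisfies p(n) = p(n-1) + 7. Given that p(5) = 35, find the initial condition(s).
p(5) = p(0) + 5·7, so p(0) = 35 - 35 = 0.

p(0) = 0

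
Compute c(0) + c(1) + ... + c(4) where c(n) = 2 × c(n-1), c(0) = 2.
Computing the sequence terms: 2, 4, 8, 16, 32
Adding these values together:

62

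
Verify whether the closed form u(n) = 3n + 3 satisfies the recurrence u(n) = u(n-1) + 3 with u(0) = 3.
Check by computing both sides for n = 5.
From the recurrence with u(0) = 3:
  u(0) = 3, u(1) = 6, u(2) = 9, u(3) = 12, u(4) = 15, u(5) = 18
  so the recurrence gives u(5) = 18.
From the proposed closed form u(n) = 3n + 3:
  u(5) = 18.
Both sides give 18 at n = 5, and the initial condition(s) match, so the closed form is consistent.

Yes, the closed form is correct.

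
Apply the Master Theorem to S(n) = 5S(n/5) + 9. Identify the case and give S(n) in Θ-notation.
Master Theorem template: S(n) = a·S(n/b) + f(n).
Here: a=5, b=5, f(n)=9
Compute log_b(a) = log_5(5) = 1.
f(n) = 9 = O(n^(1-ε)) with ε = 1. Case 1: S(n) = Θ(n^log_b(a)) = Θ(n).

Case 1: S(n) = Θ(n)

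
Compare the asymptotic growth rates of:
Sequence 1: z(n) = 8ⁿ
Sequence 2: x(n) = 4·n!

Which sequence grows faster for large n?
Comparing growth rates:
Growth-rate hierarchy: log n ≺ any polynomial ≺ any exponential cⁿ (c>1) ≺ n! ≺ nⁿ.
factorial dominates exponential base 8 asymptotically.

x(n) grows faster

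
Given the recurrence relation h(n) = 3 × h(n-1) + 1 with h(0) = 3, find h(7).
Computing step by step:
h(0) = 3
h(1) = 3 × 3 + 1 = 10
h(2) = 3 × 10 + 1 = 31
h(3) = 3 × 31 + 1 = 94
h(4) = 3 × 94 + 1 = 283
h(5) = 3 × 283 + 1 = 850
h(6) = 3 × 850 + 1 = 2551
h(7) = 3 × 2551 + 1 = 7654

7654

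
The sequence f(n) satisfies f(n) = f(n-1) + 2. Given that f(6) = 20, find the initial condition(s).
f(6) = f(0) + 6·2, so f(0) = 20 - 12 = 8.

f(0) = 8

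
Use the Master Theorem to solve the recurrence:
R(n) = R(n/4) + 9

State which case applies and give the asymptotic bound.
Master Theorem template: R(n) = a·R(n/b) + f(n).
Here: a=1, b=4, f(n)=9
Compute log_b(a) = log_4(1) = 0.
f(n) = 9 = Θ(1). Case 2: R(n) = Θ(log n).

Case 2: R(n) = Θ(log n)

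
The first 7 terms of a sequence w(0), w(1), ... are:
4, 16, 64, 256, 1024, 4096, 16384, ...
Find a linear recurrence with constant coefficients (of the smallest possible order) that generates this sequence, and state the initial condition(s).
Look for the lowest-order linear relation among consecutive terms.
Observation: each term is 4× the previous.
Check at n=2: 4·16 = 64. ✓

w(n) = 4 × w(n-1), w(0) = 4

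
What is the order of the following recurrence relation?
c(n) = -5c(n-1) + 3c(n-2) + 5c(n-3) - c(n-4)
The order is the largest lag k for which c(n-k) appears. Here the deepest term is c(n-4), so the order is 4.

Order 4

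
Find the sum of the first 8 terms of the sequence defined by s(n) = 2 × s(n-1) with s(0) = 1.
Computing the sequence terms: 1, 2, 4, 8, 16, 32, 64, 128
Adding these values together:

255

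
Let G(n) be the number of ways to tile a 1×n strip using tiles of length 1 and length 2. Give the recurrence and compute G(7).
Condition on the last tile: it has length 1 (leaving a 1×(n-1) strip) or length 2 (leaving a 1×(n-2) strip), so G(n) = G(n-1) + G(n-2) (order-2 linear recurrence).
For 0 ≤ i < 2 only unit tiles fit, so G(i) = 1.
Iterating the recurrence: G(2) = 2, G(3) = 3, G(4) = 5, G(5) = 8, G(6) = 13, G(7) = 21.

G(n) = G(n-1) + G(n-2), with G(i) = 1 for 0 ≤ i < 2; G(7) = 21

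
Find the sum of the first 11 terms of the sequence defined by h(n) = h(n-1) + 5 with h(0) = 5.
Computing the sequence terms: 5, 10, 15, 20, 25, 30, 35, 40, 45, 50, 55
Adding these values together:

330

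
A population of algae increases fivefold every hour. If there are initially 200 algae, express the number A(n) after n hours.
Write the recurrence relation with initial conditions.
Each hour multiplies the count by 5, so the count after n hours depends only on the count after n-1 hours: A(n) = 5 × A(n-1). The starting count gives A(0) = 200.
Unrolling n times gives the closed form A(n) = 200 × 5ⁿ.

A(n) = 5 × A(n-1), A(0) = 200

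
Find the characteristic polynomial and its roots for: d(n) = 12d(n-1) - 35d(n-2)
Substitute d(n) = rⁿ and divide through by rⁿ⁻²: r² - 12r + 35 = 0
Factor: (r - 7)(r - 5) = 0, so r = 7, 5.
General solution: d(n) = A·7ⁿ + B·5ⁿ

Characteristic: r² - 12r + 35 = 0, Roots: r = 7, 5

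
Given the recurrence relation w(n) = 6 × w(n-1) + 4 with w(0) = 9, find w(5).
Computing step by step:
w(0) = 9
w(1) = 6 × 9 + 4 = 58
w(2) = 6 × 58 + 4 = 352
w(3) = 6 × 352 + 4 = 2116
w(4) = 6 × 2116 + 4 = 12700
w(5) = 6 × 12700 + 4 = 76204

76204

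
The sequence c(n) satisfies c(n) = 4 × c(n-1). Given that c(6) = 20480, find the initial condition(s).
In general c(n) = 4ⁿ · c(0). At n = 6: c(0) = c(6) / 4^6 = 20480 / 4096 = 5.

c(0) = 5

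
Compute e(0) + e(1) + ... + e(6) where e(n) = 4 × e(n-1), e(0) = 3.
Computing the sequence terms: 3, 12, 48, 192, 768, 3072, 12288
Adding these values together:

16383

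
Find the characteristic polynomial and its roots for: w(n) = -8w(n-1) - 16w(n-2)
Substitute w(n) = rⁿ and divide through by rⁿ⁻²: r² + 8r + 16 = 0
Factor: (r + 4)² = 0, so r = -4 (double root).
General solution: w(n) = (A + Bn)·(-4)ⁿ

Characteristic: r² + 8r + 16 = 0, Roots: r = -4 (double root)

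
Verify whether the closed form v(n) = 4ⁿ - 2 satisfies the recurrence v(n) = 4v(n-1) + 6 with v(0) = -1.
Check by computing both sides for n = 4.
From the recurrence with v(0) = -1:
  v(0) = -1, v(1) = 2, v(2) = 14, v(3) = 62, v(4) = 254
  so the recurrence gives v(4) = 254.
From the proposed closed form v(n) = 4ⁿ - 2:
  v(4) = 254.
Both sides give 254 at n = 4, and the initial condition(s) match, so the closed form is consistent.

Yes, the closed form is correct.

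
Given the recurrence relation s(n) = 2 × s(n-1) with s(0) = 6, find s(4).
Computing step by step:
s(0) = 6
s(1) = 2 × 6 = 12
s(2) = 2 × 12 = 24
s(3) = 2 × 24 = 48
s(4) = 2 × 48 = 96

96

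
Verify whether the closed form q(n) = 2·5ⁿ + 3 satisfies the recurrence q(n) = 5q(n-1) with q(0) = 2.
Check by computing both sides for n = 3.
From the recurrence with q(0) = 2:
  q(0) = 2, q(1) = 10, q(2) = 50, q(3) = 250
  so the recurrence gives q(3) = 250.
From the proposed closed form q(n) = 2·5ⁿ + 3:
  q(3) = 253.
The recurrence gives 250 but the closed form gives 253, so the closed form does not satisfy the recurrence.

No, the closed form is incorrect.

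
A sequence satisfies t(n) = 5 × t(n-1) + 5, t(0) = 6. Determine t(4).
Computing step by step:
t(0) = 6
t(1) = 5 × 6 + 5 = 35
t(2) = 5 × 35 + 5 = 180
t(3) = 5 × 180 + 5 = 905
t(4) = 5 × 905 + 5 = 4530

4530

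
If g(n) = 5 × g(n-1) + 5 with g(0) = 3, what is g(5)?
Computing step by step:
g(0) = 3
g(1) = 5 × 3 + 5 = 20
g(2) = 5 × 20 + 5 = 105
g(3) = 5 × 105 + 5 = 530
g(4) = 5 × 530 + 5 = 2655
g(5) = 5 × 2655 + 5 = 13280

13280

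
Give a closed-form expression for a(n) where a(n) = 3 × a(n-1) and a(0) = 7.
Recurrence: a(n) = 3 × a(n-1), initial: a(0) = 7.
Each term is 3 times the previous, so this is geometric with ratio 3. After n steps: a(n) = a(0)·3ⁿ = 7·3ⁿ.

a(n) = 7·3ⁿ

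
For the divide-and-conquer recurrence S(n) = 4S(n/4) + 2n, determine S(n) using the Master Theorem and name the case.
Master Theorem template: S(n) = a·S(n/b) + f(n).
Here: a=4, b=4, f(n)=2n
Compute log_b(a) = log_4(4) = 1.
f(n) = 2n = Θ(n). Case 2: S(n) = Θ(n log n).

Case 2: S(n) = Θ(n log n)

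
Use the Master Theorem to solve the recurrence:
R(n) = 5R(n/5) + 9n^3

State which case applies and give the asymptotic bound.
Master Theorem template: R(n) = a·R(n/b) + f(n).
Here: a=5, b=5, f(n)=9n^3
Compute log_b(a) = log_5(5) = 1.
f(n) = 9n^3 = Ω(n^(1+ε)) with ε = 2, and the regularity condition holds (a·f(n/b) = (a/b^3)·f(n) with a/b^3 = 5^-2 < 1). Case 3: R(n) = Θ(f(n)) = Θ(n^3).

Case 3: R(n) = Θ(n^3)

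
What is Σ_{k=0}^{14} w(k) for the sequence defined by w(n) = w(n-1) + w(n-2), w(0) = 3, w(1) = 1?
Computing the sequence terms: 3, 1, 4, 5, 9, 14, 23, 37, 60, 97, 157, 254, 411, 665, 1076
Adding these values together:

2816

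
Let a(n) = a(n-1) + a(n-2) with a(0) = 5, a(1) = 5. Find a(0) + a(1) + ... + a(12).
Computing the sequence terms: 5, 5, 10, 15, 25, 40, 65, 105, 170, 275, 445, 720, 1165
Adding these values together:

3045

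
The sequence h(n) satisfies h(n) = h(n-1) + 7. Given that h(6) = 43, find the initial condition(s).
h(6) = h(0) + 6·7, so h(0) = 43 - 42 = 1.

h(0) = 1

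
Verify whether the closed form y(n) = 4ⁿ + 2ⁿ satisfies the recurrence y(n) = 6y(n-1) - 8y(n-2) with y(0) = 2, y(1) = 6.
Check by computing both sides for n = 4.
From the recurrence with y(0) = 2, y(1) = 6:
  y(0) = 2, y(1) = 6, y(2) = 20, y(3) = 72, y(4) = 272
  so the recurrence gives y(4) = 272.
From the proposed closed form y(n) = 4ⁿ + 2ⁿ:
  y(4) = 272.
Both sides give 272 at n = 4, and the initial condition(s) match, so the closed form is consistent.

Yes, the closed form is correct.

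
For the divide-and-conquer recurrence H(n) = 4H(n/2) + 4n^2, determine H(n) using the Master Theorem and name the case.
Master Theorem template: H(n) = a·H(n/b) + f(n).
Here: a=4, b=2, f(n)=4n^2
Compute log_b(a) = log_2(4) = 2.
f(n) = 4n^2 = Θ(n^2). Case 2: H(n) = Θ(n^2 log n).

Case 2: H(n) = Θ(n^2 log n)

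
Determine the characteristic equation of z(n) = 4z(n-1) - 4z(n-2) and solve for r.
Substitute z(n) = rⁿ and divide through by rⁿ⁻²: r² - 4r + 4 = 0
Factor: (r - 2)² = 0, so r = 2 (double root).
General solution: z(n) = (A + Bn)·2ⁿ

Characteristic: r² - 4r + 4 = 0, Roots: r = 2 (double root)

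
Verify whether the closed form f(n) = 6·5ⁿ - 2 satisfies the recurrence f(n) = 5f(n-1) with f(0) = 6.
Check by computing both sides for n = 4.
From the recurrence with f(0) = 6:
  f(0) = 6, f(1) = 30, f(2) = 150, f(3) = 750, f(4) = 3750
  so the recurrence gives f(4) = 3750.
From the proposed closed form f(n) = 6·5ⁿ - 2:
  f(4) = 3748.
The recurrence gives 3750 but the closed form gives 3748, so the closed form does not satisfy the recurrence.

No, the closed form is incorrect.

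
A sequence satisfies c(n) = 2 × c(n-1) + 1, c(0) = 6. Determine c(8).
Computing step by step:
c(0) = 6
c(1) = 2 × 6 + 1 = 13
c(2) = 2 × 13 + 1 = 27
c(3) = 2 × 27 + 1 = 55
c(4) = 2 × 55 + 1 = 111
c(5) = 2 × 111 + 1 = 223
c(6) = 2 × 223 + 1 = 447
c(7) = 2 × 447 + 1 = 895
c(8) = 2 × 895 + 1 = 1791

1791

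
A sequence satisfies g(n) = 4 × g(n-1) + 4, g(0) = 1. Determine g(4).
Computing step by step:
g(0) = 1
g(1) = 4 × 1 + 4 = 8
g(2) = 4 × 8 + 4 = 36
g(3) = 4 × 36 + 4 = 148
g(4) = 4 × 148 + 4 = 596

596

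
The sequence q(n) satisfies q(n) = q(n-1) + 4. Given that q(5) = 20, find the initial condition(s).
q(5) = q(0) + 5·4, so q(0) = 20 - 20 = 0.

q(0) = 0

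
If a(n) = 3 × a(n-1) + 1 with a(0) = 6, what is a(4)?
Computing step by step:
a(0) = 6
a(1) = 3 × 6 + 1 = 19
a(2) = 3 × 19 + 1 = 58
a(3) = 3 × 58 + 1 = 175
a(4) = 3 × 175 + 1 = 526

526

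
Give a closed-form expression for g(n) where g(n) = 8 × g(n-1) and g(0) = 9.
Recurrence: g(n) = 8 × g(n-1), initial: g(0) = 9.
Each term is 8 times the previous, so this is geometric with ratio 8. After n steps: g(n) = g(0)·8ⁿ = 9·8ⁿ.

g(n) = 9·8ⁿ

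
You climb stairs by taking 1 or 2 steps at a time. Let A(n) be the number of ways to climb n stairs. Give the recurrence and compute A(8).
Condition on the size of the last step (1 to 2): before it there were n-1, …, n-2 stairs climbed, and these cases are disjoint, so A(n) = A(n-1) + A(n-2) (Fibonacci-type sequence).
Initial conditions by direct count (compositions of i into parts ≤ 2): A(1) = 1; A(2) = 2.
Iterating the recurrence: A(3) = 3, A(4) = 5, A(5) = 8, A(6) = 13, A(7) = 21, A(8) = 34.

A(n) = A(n-1) + A(n-2), A(1) = 1, A(2) = 2; A(8) = 34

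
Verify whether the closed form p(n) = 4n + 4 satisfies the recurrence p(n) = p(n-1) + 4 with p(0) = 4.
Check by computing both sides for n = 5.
From the recurrence with p(0) = 4:
  p(0) = 4, p(1) = 8, p(2) = 12, p(3) = 16, p(4) = 20, p(5) = 24
  so the recurrence gives p(5) = 24.
From the proposed closed form p(n) = 4n + 4:
  p(5) = 24.
Both sides give 24 at n = 5, and the initial condition(s) match, so the closed form is consistent.

Yes, the closed form is correct.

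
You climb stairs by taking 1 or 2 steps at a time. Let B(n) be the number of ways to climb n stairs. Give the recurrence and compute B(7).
Condition on the size of the last step (1 to 2): before it there were n-1, …, n-2 stairs climbed, and these cases are disjoint, so B(n) = B(n-1) + B(n-2) (Fibonacci-type sequence).
Initial conditions by direct count (compositions of i into parts ≤ 2): B(1) = 1; B(2) = 2.
Iterating the recurrence: B(3) = 3, B(4) = 5, B(5) = 8, B(6) = 13, B(7) = 21.

B(n) = B(n-1) + B(n-2), B(1) = 1, B(2) = 2; B(7) = 21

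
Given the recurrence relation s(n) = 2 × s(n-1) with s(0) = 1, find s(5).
Computing step by step:
s(0) = 1
s(1) = 2 × 1 = 2
s(2) = 2 × 2 = 4
s(3) = 2 × 4 = 8
s(4) = 2 × 8 = 16
s(5) = 2 × 16 = 32

32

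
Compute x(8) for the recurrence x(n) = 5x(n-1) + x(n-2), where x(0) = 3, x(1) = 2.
Computing the sequence terms:
3, 2, 13, 67, 348, 1807, 9383, 48722, 252993

252993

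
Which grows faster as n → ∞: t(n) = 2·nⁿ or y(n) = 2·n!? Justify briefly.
Comparing growth rates:
Growth-rate hierarchy: log n ≺ any polynomial ≺ any exponential cⁿ (c>1) ≺ n! ≺ nⁿ.
super-exponential nⁿ dominates factorial asymptotically.

t(n) grows faster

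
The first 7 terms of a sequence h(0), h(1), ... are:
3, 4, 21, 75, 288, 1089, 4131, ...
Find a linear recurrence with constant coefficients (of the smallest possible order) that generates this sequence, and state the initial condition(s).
Look for the lowest-order linear relation among consecutive terms.
Observation: h(n) - 3·h(n-1) - (3)·h(n-2) = 0 holds for the shown terms, and no order-1 relation h(n) = α·h(n-1) + β fits.
Check at n=3: 3·21 + (3)·4 = 75. ✓

h(n) = 3h(n-1) + 3h(n-2), h(0) = 3, h(1) = 4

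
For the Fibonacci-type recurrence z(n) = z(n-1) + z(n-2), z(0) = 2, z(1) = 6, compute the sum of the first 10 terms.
Computing the sequence terms: 2, 6, 8, 14, 22, 36, 58, 94, 152, 246
Adding these values together:

638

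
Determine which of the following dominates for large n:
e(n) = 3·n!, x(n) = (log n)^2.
Comparing growth rates:
Growth-rate hierarchy: log n ≺ any polynomial ≺ any exponential cⁿ (c>1) ≺ n! ≺ nⁿ.
factorial dominates polylogarithmic (log n)^2 asymptotically.

e(n) grows faster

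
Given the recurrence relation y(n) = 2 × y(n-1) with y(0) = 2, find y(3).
Computing step by step:
y(0) = 2
y(1) = 2 × 2 = 4
y(2) = 2 × 4 = 8
y(3) = 2 × 8 = 16

16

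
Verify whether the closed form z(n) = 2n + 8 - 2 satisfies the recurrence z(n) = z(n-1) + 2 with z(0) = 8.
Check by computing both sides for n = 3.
From the recurrence with z(0) = 8:
  z(0) = 8, z(1) = 10, z(2) = 12, z(3) = 14
  so the recurrence gives z(3) = 14.
From the proposed closed form z(n) = 2n + 8 - 2:
  z(3) = 12.
The recurrence gives 14 but the closed form gives 12, so the closed form does not satisfy the recurrence.

No, the closed form is incorrect.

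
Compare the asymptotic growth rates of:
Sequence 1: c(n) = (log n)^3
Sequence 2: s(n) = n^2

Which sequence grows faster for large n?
Comparing growth rates:
Growth-rate hierarchy: log n ≺ any polynomial ≺ any exponential cⁿ (c>1) ≺ n! ≺ nⁿ.
polynomial degree 2 dominates polylogarithmic (log n)^3 asymptotically.

s(n) grows faster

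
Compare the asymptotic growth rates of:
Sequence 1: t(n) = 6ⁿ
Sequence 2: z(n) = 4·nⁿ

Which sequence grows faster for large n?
Comparing growth rates:
Growth-rate hierarchy: log n ≺ any polynomial ≺ any exponential cⁿ (c>1) ≺ n! ≺ nⁿ.
super-exponential nⁿ dominates exponential base 6 asymptotically.

z(n) grows faster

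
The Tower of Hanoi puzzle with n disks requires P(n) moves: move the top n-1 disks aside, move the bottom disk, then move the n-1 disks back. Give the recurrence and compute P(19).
Moving n disks = move the top n-1 disks aside (P(n-1) moves) + move the largest disk (1 move) + move the n-1 disks back on top (P(n-1) moves), so P(n) = 2P(n-1) + 1, with P(1) = 1 (a single disk takes one move).
First terms: 1, 3, 7, 15, 31, 63, … — each is one less than a power of 2. Indeed P(n) + 1 = 2(P(n-1) + 1) with P(1) + 1 = 2, so P(n) + 1 = 2ⁿ and P(n) = 2ⁿ - 1.
Hence P(19) = 2^19 - 1 = 524288 - 1 = 524287.

P(n) = 2P(n-1) + 1, P(1) = 1; P(19) = 524287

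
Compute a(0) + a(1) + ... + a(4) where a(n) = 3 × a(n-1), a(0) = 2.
Computing the sequence terms: 2, 6, 18, 54, 162
Adding these values together:

242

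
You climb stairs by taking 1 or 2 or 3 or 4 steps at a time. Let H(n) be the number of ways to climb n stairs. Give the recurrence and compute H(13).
Condition on the size of the last step (1 to 4): before it there were n-1, …, n-4 stairs climbed, and these cases are disjoint, so H(n) = H(n-1) + H(n-2) + H(n-3) + H(n-4) (order-4 linear recurrence).
Initial conditions by direct count (compositions of i into parts ≤ 4): H(1) = 1; H(2) = 2; H(3) = 4; H(4) = 8.
Iterating the recurrence: H(5) = 15, H(6) = 29, H(7) = 56, H(8) = 108, H(9) = 208, H(10) = 401, H(11) = 773, H(12) = 1490, H(13) = 2872.

H(n) = H(n-1) + H(n-2) + H(n-3) + H(n-4), H(1) = 1, H(2) = 2, H(3) = 4, H(4) = 8; H(13) = 2872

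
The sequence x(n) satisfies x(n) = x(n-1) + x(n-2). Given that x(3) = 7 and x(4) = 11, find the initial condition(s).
Work backwards using x(k) = x(k+2) - x(k+1):
x(2) = x(4) - x(3) = 11 - 7 = 4
x(1) = x(3) - x(2) = 7 - 4 = 3
x(0) = x(2) - x(1) = 4 - 3 = 1

x(0) = 1, x(1) = 3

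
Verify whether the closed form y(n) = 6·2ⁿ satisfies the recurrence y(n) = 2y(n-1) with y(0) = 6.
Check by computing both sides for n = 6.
From the recurrence with y(0) = 6:
  y(0) = 6, y(1) = 12, y(2) = 24, y(3) = 48, y(4) = 96, y(5) = 192, y(6) = 384
  so the recurrence gives y(6) = 384.
From the proposed closed form y(n) = 6·2ⁿ:
  y(6) = 384.
Both sides give 384 at n = 6, and the initial condition(s) match, so the closed form is consistent.

Yes, the closed form is correct.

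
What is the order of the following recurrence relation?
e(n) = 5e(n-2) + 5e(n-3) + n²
The order is the largest lag k for which e(n-k) appears. Here the deepest term is e(n-3) (the n² term is non-homogeneous and does not affect the order), so the order is 3.

Order 3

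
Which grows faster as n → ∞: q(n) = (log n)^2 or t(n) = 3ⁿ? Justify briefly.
Comparing growth rates:
Growth-rate hierarchy: log n ≺ any polynomial ≺ any exponential cⁿ (c>1) ≺ n! ≺ nⁿ.
exponential base 3 dominates polylogarithmic (log n)^2 asymptotically.

t(n) grows faster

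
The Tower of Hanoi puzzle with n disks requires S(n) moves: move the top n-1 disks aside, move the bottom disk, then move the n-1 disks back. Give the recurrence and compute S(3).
Moving n disks = move the top n-1 disks aside (S(n-1) moves) + move the largest disk (1 move) + move the n-1 disks back on top (S(n-1) moves), so S(n) = 2S(n-1) + 1, with S(1) = 1 (a single disk takes one move).
First terms: 1, 3, 7, … — each is one less than a power of 2. Indeed S(n) + 1 = 2(S(n-1) + 1) with S(1) + 1 = 2, so S(n) + 1 = 2ⁿ and S(n) = 2ⁿ - 1.
Hence S(3) = 2^3 - 1 = 8 - 1 = 7.

S(n) = 2S(n-1) + 1, S(1) = 1; S(3) = 7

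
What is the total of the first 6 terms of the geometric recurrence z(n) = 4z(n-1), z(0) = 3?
Computing the sequence terms: 3, 12, 48, 192, 768, 3072
Adding these values together:

4095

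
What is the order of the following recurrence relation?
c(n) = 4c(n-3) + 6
The order is the largest lag k for which c(n-k) appears. Here the deepest term is c(n-3) (the 6 term is non-homogeneous and does not affect the order), so the order is 3.

Order 3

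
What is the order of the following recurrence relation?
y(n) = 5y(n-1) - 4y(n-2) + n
The order is the largest lag k for which y(n-k) appears. Here the deepest term is y(n-2) (the n term is non-homogeneous and does not affect the order), so the order is 2.

Order 2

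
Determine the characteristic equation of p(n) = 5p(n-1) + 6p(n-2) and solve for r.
Substitute p(n) = rⁿ and divide through by rⁿ⁻²: r² - 5r - 6 = 0
Factor: (r + 1)(r - 6) = 0, so r = -1, 6.
General solution: p(n) = A·(-1)ⁿ + B·6ⁿ

Characteristic: r² - 5r - 6 = 0, Roots: r = -1, 6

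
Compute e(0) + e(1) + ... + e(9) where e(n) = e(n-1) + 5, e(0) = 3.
Computing the sequence terms: 3, 8, 13, 18, 23, 28, 33, 38, 43, 48
Adding these values together:

255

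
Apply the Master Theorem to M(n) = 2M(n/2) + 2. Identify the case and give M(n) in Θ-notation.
Master Theorem template: M(n) = a·M(n/b) + f(n).
Here: a=2, b=2, f(n)=2
Compute log_b(a) = log_2(2) = 1.
f(n) = 2 = O(n^(1-ε)) with ε = 1. Case 1: M(n) = Θ(n^log_b(a)) = Θ(n).

Case 1: M(n) = Θ(n)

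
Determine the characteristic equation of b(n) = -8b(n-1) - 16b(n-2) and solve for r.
Substitute b(n) = rⁿ and divide through by rⁿ⁻²: r² + 8r + 16 = 0
Factor: (r + 4)² = 0, so r = -4 (double root).
General solution: b(n) = (A + Bn)·(-4)ⁿ

Characteristic: r² + 8r + 16 = 0, Roots: r = -4 (double root)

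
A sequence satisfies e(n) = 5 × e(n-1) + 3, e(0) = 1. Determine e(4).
Computing step by step:
e(0) = 1
e(1) = 5 × 1 + 3 = 8
e(2) = 5 × 8 + 3 = 43
e(3) = 5 × 43 + 3 = 218
e(4) = 5 × 218 + 3 = 1093

1093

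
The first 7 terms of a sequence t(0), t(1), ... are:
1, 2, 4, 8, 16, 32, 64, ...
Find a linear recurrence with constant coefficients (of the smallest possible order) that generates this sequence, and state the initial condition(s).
Look for the lowest-order linear relation among consecutive terms.
Observation: each term is 2× the previous.
Check at n=2: 2·2 = 4. ✓

t(n) = 2 × t(n-1), t(0) = 1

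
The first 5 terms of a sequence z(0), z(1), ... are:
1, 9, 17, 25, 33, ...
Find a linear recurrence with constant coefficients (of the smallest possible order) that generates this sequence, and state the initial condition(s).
Look for the lowest-order linear relation among consecutive terms.
Observation: consecutive differences are constant (= 8).
Check at n=2: 1·9 + 8 = 17. ✓

z(n) = z(n-1) + 8, z(0) = 1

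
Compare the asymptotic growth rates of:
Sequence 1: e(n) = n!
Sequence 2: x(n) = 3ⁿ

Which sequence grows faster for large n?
Comparing growth rates:
Growth-rate hierarchy: log n ≺ any polynomial ≺ any exponential cⁿ (c>1) ≺ n! ≺ nⁿ.
factorial dominates exponential base 3 asymptotically.

e(n) grows faster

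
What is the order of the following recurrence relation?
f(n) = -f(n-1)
The order is the largest lag k for which f(n-k) appears. Here the deepest term is f(n-1), so the order is 1.

Order 1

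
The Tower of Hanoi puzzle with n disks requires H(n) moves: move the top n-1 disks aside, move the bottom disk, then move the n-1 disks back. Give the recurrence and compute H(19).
Moving n disks = move the top n-1 disks aside (H(n-1) moves) + move the largest disk (1 move) + move the n-1 disks back on top (H(n-1) moves), so H(n) = 2H(n-1) + 1, with H(1) = 1 (a single disk takes one move).
First terms: 1, 3, 7, 15, 31, 63, … — each is one less than a power of 2. Indeed H(n) + 1 = 2(H(n-1) + 1) with H(1) + 1 = 2, so H(n) + 1 = 2ⁿ and H(n) = 2ⁿ - 1.
Hence H(19) = 2^19 - 1 = 524288 - 1 = 524287.

H(n) = 2H(n-1) + 1, H(1) = 1; H(19) = 524287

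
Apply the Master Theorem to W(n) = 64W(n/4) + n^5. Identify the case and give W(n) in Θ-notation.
Master Theorem template: W(n) = a·W(n/b) + f(n).
Here: a=64, b=4, f(n)=n^5
Compute log_b(a) = log_4(64) = 3.
f(n) = n^5 = Ω(n^(3+ε)) with ε = 2, and the regularity condition holds (a·f(n/b) = (a/b^5)·f(n) with a/b^5 = 4^-2 < 1). Case 3: W(n) = Θ(f(n)) = Θ(n^5).

Case 3: W(n) = Θ(n^5)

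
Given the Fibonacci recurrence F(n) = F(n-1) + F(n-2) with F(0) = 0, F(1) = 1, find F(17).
Computing the sequence terms:
0, 1, 1, 2, 3, 5, 8, 13, 21, 34, 55, 89, 144, 233, 377, 610, 987, 1597

1597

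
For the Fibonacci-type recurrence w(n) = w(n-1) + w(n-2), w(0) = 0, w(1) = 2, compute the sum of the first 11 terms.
Computing the sequence terms: 0, 2, 2, 4, 6, 10, 16, 26, 42, 68, 110
Adding these values together:

286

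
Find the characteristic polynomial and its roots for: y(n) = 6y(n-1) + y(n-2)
Substitute y(n) = rⁿ and divide through by rⁿ⁻²: r² - 6r - 1 = 0
Discriminant: 6² + 4·1 = 40, not a perfect square, so by the quadratic formula r = (6 ± √40)/2.
General solution: y(n) = A·r₁ⁿ + B·r₂ⁿ where r₁,r₂ = (6 ± √40)/2

Characteristic: r² - 6r - 1 = 0, Roots: r = (6 ± √40)/2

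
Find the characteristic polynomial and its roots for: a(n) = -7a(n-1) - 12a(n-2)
Substitute a(n) = rⁿ and divide through by rⁿ⁻²: r² + 7r + 12 = 0
Factor: (r + 3)(r + 4) = 0, so r = -3, -4.
General solution: a(n) = A·(-3)ⁿ + B·(-4)ⁿ

Characteristic: r² + 7r + 12 = 0, Roots: r = -3, -4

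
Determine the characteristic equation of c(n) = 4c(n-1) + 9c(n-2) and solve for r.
Substitute c(n) = rⁿ and divide through by rⁿ⁻²: r² - 4r - 9 = 0
Discriminant: 4² + 4·9 = 52, not a perfect square, so by the quadratic formula r = (4 ± √52)/2.
General solution: c(n) = A·r₁ⁿ + B·r₂ⁿ where r₁,r₂ = (4 ± √52)/2

Characteristic: r² - 4r - 9 = 0, Roots: r = (4 ± √52)/2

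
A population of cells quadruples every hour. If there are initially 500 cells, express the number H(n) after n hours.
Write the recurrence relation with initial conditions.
Each hour multiplies the count by 4, so the count after n hours depends only on the count after n-1 hours: H(n) = 4 × H(n-1). The starting count gives H(0) = 500.
Unrolling n times gives the closed form H(n) = 500 × 4ⁿ.

H(n) = 4 × H(n-1), H(0) = 500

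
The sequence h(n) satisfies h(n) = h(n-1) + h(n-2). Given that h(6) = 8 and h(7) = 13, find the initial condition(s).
Work backwards using h(k) = h(k+2) - h(k+1):
h(5) = h(7) - h(6) = 13 - 8 = 5
h(4) = h(6) - h(5) = 8 - 5 = 3
h(3) = h(5) - h(4) = 5 - 3 = 2
h(2) = h(4) - h(3) = 3 - 2 = 1
h(1) = h(3) - h(2) = 2 - 1 = 1
h(0) = h(2) - h(1) = 1 - 1 = 0

h(0) = 0, h(1) = 1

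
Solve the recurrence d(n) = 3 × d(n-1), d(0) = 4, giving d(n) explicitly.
Recurrence: d(n) = 3 × d(n-1), initial: d(0) = 4.
Each term is 3 times the previous, so this is geometric with ratio 3. After n steps: d(n) = d(0)·3ⁿ = 4·3ⁿ.

d(n) = 4·3ⁿ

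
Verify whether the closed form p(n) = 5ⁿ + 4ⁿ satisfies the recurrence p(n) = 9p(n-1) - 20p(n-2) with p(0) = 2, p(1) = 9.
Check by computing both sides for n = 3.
From the recurrence with p(0) = 2, p(1) = 9:
  p(0) = 2, p(1) = 9, p(2) = 41, p(3) = 189
  so the recurrence gives p(3) = 189.
From the proposed closed form p(n) = 5ⁿ + 4ⁿ:
  p(3) = 189.
Both sides give 189 at n = 3, and the initial condition(s) match, so the closed form is consistent.

Yes, the closed form is correct.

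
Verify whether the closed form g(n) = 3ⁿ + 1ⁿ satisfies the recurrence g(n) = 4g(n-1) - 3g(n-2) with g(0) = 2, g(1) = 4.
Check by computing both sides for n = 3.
From the recurrence with g(0) = 2, g(1) = 4:
  g(0) = 2, g(1) = 4, g(2) = 10, g(3) = 28
  so the recurrence gives g(3) = 28.
From the proposed closed form g(n) = 3ⁿ + 1ⁿ:
  g(3) = 28.
Both sides give 28 at n = 3, and the initial condition(s) match, so the closed form is consistent.

Yes, the closed form is correct.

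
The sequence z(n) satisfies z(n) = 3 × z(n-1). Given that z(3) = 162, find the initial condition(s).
In general z(n) = 3ⁿ · z(0). At n = 3: z(0) = z(3) / 3^3 = 162 / 27 = 6.

z(0) = 6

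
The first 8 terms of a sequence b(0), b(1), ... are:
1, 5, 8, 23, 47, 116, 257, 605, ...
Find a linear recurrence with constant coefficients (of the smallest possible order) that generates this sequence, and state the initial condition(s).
Look for the lowest-order linear relation among consecutive terms.
Observation: b(n) - 1·b(n-1) - (3)·b(n-2) = 0 holds for the shown terms, and no order-1 relation b(n) = α·b(n-1) + β fits.
Check at n=3: 1·8 + (3)·5 = 23. ✓

b(n) = b(n-1) + 3b(n-2), b(0) = 1, b(1) = 5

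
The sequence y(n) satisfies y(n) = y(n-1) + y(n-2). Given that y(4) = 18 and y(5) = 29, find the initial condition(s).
Work backwards using y(k) = y(k+2) - y(k+1):
y(3) = y(5) - y(4) = 29 - 18 = 11
y(2) = y(4) - y(3) = 18 - 11 = 7
y(1) = y(3) - y(2) = 11 - 7 = 4
y(0) = y(2) - y(1) = 7 - 4 = 3

y(0) = 3, y(1) = 4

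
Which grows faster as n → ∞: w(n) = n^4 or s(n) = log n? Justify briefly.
Comparing growth rates:
Growth-rate hierarchy: log n ≺ any polynomial ≺ any exponential cⁿ (c>1) ≺ n! ≺ nⁿ.
polynomial degree 4 dominates logarithmic asymptotically.

w(n) grows faster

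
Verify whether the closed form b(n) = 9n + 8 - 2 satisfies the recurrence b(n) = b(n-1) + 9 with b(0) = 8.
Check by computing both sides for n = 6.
From the recurrence with b(0) = 8:
  b(0) = 8, b(1) = 17, b(2) = 26, b(3) = 35, b(4) = 44, b(5) = 53, b(6) = 62
  so the recurrence gives b(6) = 62.
From the proposed closed form b(n) = 9n + 8 - 2:
  b(6) = 60.
The recurrence gives 62 but the closed form gives 60, so the closed form does not satisfy the recurrence.

No, the closed form is incorrect.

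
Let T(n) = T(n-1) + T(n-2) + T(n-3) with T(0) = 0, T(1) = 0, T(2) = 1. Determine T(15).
Computing the sequence terms:
0, 0, 1, 1, 2, 4, 7, 13, 24, 44, 81, 149, 274, 504, 927, 1705

1705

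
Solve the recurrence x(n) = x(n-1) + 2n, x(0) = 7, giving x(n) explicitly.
Recurrence: x(n) = x(n-1) + 2n, initial: x(0) = 7.
Telescoping: x(n) = x(0) + 2·Σᵢ₌₁ⁿ i = 7 + 2·n(n+1)/2.

x(n) = 2·n(n+1)/2 + 7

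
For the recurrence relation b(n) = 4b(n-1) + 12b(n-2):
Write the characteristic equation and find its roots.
Substitute b(n) = rⁿ and divide through by rⁿ⁻²: r² - 4r - 12 = 0
Factor: (r + 2)(r - 6) = 0, so r = -2, 6.
General solution: b(n) = A·(-2)ⁿ + B·6ⁿ

Characteristic: r² - 4r - 12 = 0, Roots: r = -2, 6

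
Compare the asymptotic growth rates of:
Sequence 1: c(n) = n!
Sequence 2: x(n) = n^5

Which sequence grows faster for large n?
Comparing growth rates:
Growth-rate hierarchy: log n ≺ any polynomial ≺ any exponential cⁿ (c>1) ≺ n! ≺ nⁿ.
factorial dominates polynomial degree 5 asymptotically.

c(n) grows faster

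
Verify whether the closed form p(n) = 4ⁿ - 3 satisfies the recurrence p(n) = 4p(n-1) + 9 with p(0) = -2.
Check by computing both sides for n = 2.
From the recurrence with p(0) = -2:
  p(0) = -2, p(1) = 1, p(2) = 13
  so the recurrence gives p(2) = 13.
From the proposed closed form p(n) = 4ⁿ - 3:
  p(2) = 13.
Both sides give 13 at n = 2, and the initial condition(s) match, so the closed form is consistent.

Yes, the closed form is correct.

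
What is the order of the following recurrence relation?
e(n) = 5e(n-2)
The order is the largest lag k for which e(n-k) appears. Here the deepest term is e(n-2), so the order is 2.

Order 2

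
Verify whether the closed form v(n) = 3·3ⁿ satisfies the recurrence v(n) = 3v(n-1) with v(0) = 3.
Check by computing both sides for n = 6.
From the recurrence with v(0) = 3:
  v(0) = 3, v(1) = 9, v(2) = 27, v(3) = 81, v(4) = 243, v(5) = 729, v(6) = 2187
  so the recurrence gives v(6) = 2187.
From the proposed closed form v(n) = 3·3ⁿ:
  v(6) = 2187.
Both sides give 2187 at n = 6, and the initial condition(s) match, so the closed form is consistent.

Yes, the closed form is correct.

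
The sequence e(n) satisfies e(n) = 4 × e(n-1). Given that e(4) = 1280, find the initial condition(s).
In general e(n) = 4ⁿ · e(0). At n = 4: e(0) = e(4) / 4^4 = 1280 / 256 = 5.

e(0) = 5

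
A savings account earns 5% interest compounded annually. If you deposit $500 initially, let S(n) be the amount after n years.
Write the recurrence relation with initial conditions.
Each year the balance grows by 5%, i.e. is multiplied by 1 + 5/100 = 1.05, so S(n) = 1.05 × S(n-1). The initial deposit gives S(0) = 500.
Unrolling gives the closed form S(n) = 500 × (1.05)ⁿ.

S(n) = 1.05 × S(n-1), S(0) = 500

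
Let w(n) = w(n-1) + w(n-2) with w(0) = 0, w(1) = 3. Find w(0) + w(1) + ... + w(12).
Computing the sequence terms: 0, 3, 3, 6, 9, 15, 24, 39, 63, 102, 165, 267, 432
Adding these values together:

1128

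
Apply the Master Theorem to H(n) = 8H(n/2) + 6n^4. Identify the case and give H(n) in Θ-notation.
Master Theorem template: H(n) = a·H(n/b) + f(n).
Here: a=8, b=2, f(n)=6n^4
Compute log_b(a) = log_2(8) = 3.
f(n) = 6n^4 = Ω(n^(3+ε)) with ε = 1, and the regularity condition holds (a·f(n/b) = (a/b^4)·f(n) with a/b^4 = 2^-1 < 1). Case 3: H(n) = Θ(f(n)) = Θ(n^4).

Case 3: H(n) = Θ(n^4)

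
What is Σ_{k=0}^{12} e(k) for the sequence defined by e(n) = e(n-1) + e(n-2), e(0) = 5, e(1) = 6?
Computing the sequence terms: 5, 6, 11, 17, 28, 45, 73, 118, 191, 309, 500, 809, 1309
Adding these values together:

3421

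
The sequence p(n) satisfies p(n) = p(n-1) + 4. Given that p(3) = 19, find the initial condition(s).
p(3) = p(0) + 3·4, so p(0) = 19 - 12 = 7.

p(0) = 7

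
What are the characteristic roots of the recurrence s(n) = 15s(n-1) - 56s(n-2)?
Substitute s(n) = rⁿ and divide through by rⁿ⁻²: r² - 15r + 56 = 0
Factor: (r - 7)(r - 8) = 0, so r = 7, 8.
General solution: s(n) = A·7ⁿ + B·8ⁿ

Characteristic: r² - 15r + 56 = 0, Roots: r = 7, 8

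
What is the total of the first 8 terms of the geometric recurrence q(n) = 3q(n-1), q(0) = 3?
Computing the sequence terms: 3, 9, 27, 81, 243, 729, 2187, 6561
Adding these values together:

9840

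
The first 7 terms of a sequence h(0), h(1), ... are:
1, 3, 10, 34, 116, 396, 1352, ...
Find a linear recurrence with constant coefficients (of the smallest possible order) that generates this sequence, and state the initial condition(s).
Look for the lowest-order linear relation among consecutive terms.
Observation: h(n) - 4·h(n-1) - (-2)·h(n-2) = 0 holds for the shown terms, and no order-1 relation h(n) = α·h(n-1) + β fits.
Check at n=3: 4·10 + (-2)·3 = 34. ✓

h(n) = 4h(n-1) - 2h(n-2), h(0) = 1, h(1) = 3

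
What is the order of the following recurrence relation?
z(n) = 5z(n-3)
The order is the largest lag k for which z(n-k) appears. Here the deepest term is z(n-3), so the order is 3.

Order 3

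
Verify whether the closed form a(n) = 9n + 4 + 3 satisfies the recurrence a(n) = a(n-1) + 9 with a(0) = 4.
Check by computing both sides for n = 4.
From the recurrence with a(0) = 4:
  a(0) = 4, a(1) = 13, a(2) = 22, a(3) = 31, a(4) = 40
  so the recurrence gives a(4) = 40.
From the proposed closed form a(n) = 9n + 4 + 3:
  a(4) = 43.
The recurrence gives 40 but the closed form gives 43, so the closed form does not satisfy the recurrence.

No, the closed form is incorrect.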